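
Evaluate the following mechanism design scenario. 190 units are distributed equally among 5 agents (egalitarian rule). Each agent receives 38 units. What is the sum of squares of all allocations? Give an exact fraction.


Step 1: Each agent's share = 190/5 = 38
Step 2: Square of each share = (38)^2 = 1444
Step 3: Sum of squares = 5 * 1444 = 7220

7220


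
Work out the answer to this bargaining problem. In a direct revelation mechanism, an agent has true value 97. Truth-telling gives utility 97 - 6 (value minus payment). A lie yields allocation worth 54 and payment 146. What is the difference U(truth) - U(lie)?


Step 1: U(truth) = value - payment = 97 - 6 = 91
Step 2: U(lie) = allocation - payment = 54 - 146 = -92
Step 3: IC gap = 91 - (-92) = 183

183


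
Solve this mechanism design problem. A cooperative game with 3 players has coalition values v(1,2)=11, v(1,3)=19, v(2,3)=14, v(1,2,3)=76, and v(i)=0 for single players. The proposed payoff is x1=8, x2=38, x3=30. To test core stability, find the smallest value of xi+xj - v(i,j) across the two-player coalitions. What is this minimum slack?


Step 1: Slack for coalition (1,2): x1+x2 - v12 = 46 - 11 = 35
Step 2: Slack for coalition (1,3): x1+x3 - v13 = 38 - 19 = 19
Step 3: Slack for coalition (2,3): x2+x3 - v23 = 68 - 14 = 54
Step 4: Minimum slack = min(35, 19, 54) = 19, attained by (1,3); no pair can gain by deviating, so the allocation is in the core

19


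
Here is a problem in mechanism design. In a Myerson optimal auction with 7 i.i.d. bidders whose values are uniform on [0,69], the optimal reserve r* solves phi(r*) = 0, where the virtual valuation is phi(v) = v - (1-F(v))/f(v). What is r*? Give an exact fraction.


Step 1: For U[0,69], F(v) = v/69 and f(v) = 1/69
Step 2: phi(v) = v - (1 - v/69)/(1/69) = v - (69 - v) = 2v - 69
Step 3: Set phi(r*) = 0: 2r* - 69 = 0
Step 4: r* = 69/2 (the number of bidders n = 7 does not enter)

69/2


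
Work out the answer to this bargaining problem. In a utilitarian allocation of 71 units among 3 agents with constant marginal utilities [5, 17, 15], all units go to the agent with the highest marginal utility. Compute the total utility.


Step 1: The marginal utilities are [5, 17, 15]
Step 2: The highest marginal utility is 17
Step 3: All 71 units go to that agent
Step 4: Total utility = 17 * 71 = 1207

1207


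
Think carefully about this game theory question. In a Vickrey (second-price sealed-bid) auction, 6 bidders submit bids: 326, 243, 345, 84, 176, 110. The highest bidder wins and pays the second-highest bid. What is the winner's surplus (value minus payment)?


Step 1: Sort bids in descending order: 345, 326, 243, 176, 110, 84
Step 2: The winning bid is the highest: 345
Step 3: The payment equals the second-highest bid: 326
Step 4: Surplus = winner's bid - payment = 345 - 326 = 19

19


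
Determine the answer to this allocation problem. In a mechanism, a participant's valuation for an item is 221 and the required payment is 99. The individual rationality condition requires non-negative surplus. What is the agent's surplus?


Step 1: Surplus = value - payment = 221 - 99 = 122
Step 2: IR is satisfied (surplus >= 0)

122


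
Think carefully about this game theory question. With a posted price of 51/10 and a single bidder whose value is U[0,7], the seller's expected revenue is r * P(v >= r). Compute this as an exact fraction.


Step 1: Posted price r = 51/10, value support [0,7]
Step 2: P(v >= r) = (7 - 51/10)/7 = 19/70
Step 3: Expected revenue = r * P(v >= r) = 51/10 * 19/70
Step 4: Revenue = 969/700

969/700


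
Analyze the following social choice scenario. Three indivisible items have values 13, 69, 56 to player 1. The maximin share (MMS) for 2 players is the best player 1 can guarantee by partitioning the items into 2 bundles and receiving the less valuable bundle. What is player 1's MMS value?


Step 1: Item values = 13, 69, 56
Step 2: Enumerate all 2-bundle partitions and take the smaller bundle:
  Partition 1: {13} vs {69,56} -> bundles 13, 125; min = 13
  Partition 2: {69} vs {13,56} -> bundles 69, 69; min = 69
  Partition 3: {56} vs {13,69} -> bundles 56, 82; min = 56
Step 3: MMS = max(13, 69, 56) = 69

69


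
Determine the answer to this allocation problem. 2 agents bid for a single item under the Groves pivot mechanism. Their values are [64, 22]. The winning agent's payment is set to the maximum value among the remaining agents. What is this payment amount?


Step 1: The efficient winner is agent 0 with value 64
Step 2: Other agents' values: [22]
Step 3: Pivot payment = max(others) = 22
Step 4: The winner pays 22

22


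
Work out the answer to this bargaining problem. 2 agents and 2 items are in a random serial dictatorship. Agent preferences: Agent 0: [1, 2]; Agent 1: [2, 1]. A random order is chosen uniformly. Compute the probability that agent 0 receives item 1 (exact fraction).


Step 1: Agent 0 wants item 1
Step 2: There are 2 possible orderings of agents
Step 3: In 2 orderings, agent 0 gets item 1
Step 4: Probability = 2/2 = 1

1


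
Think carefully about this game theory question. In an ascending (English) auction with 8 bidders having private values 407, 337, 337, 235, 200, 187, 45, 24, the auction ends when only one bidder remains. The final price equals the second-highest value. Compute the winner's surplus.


Step 1: Identify the highest value: 407
Step 2: Identify the second-highest value: 337
Step 3: The final price = second-highest value = 337
Step 4: Surplus = 407 - 337 = 70

70


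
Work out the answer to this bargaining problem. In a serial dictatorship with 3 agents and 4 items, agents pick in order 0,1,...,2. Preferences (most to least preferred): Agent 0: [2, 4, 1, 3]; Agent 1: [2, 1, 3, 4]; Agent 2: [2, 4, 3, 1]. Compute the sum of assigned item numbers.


Step 1: Agent 0 picks item 2
Step 2: Agent 1 picks item 1
Step 3: Agent 2 picks item 4
Step 4: Sum = 2 + 1 + 4 = 7

7


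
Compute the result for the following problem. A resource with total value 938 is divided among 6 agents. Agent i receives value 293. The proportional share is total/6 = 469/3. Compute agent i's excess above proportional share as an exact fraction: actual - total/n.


Step 1: Proportional share = 938/6 = 469/3
Step 2: Agent's actual allocation = 293
Step 3: Excess = 293 - 469/3 = 410/3

410/3


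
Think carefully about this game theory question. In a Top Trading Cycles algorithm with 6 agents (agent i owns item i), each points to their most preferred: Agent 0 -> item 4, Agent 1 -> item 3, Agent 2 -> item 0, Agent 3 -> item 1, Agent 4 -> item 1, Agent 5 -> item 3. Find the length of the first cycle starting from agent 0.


Step 1: Trace the pointer graph from agent 0: 0 -> 4 -> 1 -> 3 -> 1
Step 2: A cycle is detected when we revisit agent 1
Step 3: The cycle is: 1 -> 3 -> 1
Step 4: Cycle length = 2

2


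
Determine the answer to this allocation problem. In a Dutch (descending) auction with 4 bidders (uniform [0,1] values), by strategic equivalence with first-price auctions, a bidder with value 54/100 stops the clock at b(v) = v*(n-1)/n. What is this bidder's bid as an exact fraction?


Step 1: Dutch auctions are strategically equivalent to first-price auctions
Step 2: The equilibrium bid is b(v) = v*(n-1)/n
Step 3: b = 27/50 * 3/4
Step 4: b = 81/200

81/200


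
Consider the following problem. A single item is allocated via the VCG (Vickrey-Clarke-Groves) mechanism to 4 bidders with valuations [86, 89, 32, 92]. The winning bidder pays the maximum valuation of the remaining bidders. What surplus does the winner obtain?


Step 1: The winner is the agent with the highest value: agent 3 with value 92
Step 2: Values of other agents: [86, 89, 32]
Step 3: VCG payment = max of others' values = 89
Step 4: Surplus = 92 - 89 = 3

3


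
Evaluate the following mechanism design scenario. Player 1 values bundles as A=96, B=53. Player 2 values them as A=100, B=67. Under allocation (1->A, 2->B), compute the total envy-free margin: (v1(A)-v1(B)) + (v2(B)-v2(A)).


Step 1: Player 1's margin = v1(A) - v1(B) = 96 - 53 = 43
Step 2: Player 2's margin = v2(B) - v2(A) = 67 - 100 = -33
Step 3: Total margin = 43 + -33 = 10

10


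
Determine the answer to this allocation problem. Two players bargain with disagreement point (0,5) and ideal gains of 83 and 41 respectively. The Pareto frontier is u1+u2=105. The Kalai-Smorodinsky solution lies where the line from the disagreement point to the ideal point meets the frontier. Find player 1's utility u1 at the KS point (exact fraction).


Step 1: At the KS point, (u1-d1)/r1 = (u2-d2)/r2 = t and u1+u2 = 105
Step 2: u1 = d1 + r1*t and u2 = d2 + r2*t, so (d1 + r1*t) + (d2 + r2*t) = 105
Step 3: t = (105 - 0 - 5)/(83 + 41) = 100/124 = 25/31
Step 4: u1 = d1 + r1*t = 0 + 83 * 25/31 = 2075/31
Step 5: (Check: u2 = d2 + r2*t = 1180/31; u1+u2 = 2075/31 + 1180/31 = 105, on the frontier.)

2075/31


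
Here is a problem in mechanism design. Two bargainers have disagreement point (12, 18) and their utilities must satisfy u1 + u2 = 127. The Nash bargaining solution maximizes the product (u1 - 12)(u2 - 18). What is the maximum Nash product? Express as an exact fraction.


Step 1: The Nash solution splits surplus symmetrically above the disagreement point
Step 2: u1 = (total + d1 - d2)/2 = (127 + 12 - 18)/2 = 121/2
Step 3: u2 = (total - d1 + d2)/2 = (127 - 12 + 18)/2 = 133/2
Step 4: Nash product = (121/2 - 12) * (133/2 - 18)
Step 5: = 97/2 * 97/2 = 9409/4

9409/4


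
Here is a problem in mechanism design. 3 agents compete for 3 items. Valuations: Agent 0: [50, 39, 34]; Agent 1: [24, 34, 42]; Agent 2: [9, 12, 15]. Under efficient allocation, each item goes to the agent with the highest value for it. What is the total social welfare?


Step 1: For each item, find the maximum value among all agents.
Step 2: Item 0 -> Agent 0 (value 50)
Step 3: Item 1 -> Agent 0 (value 39)
Step 4: Item 2 -> Agent 1 (value 42)
Step 5: Total welfare = 50 + 39 + 42 = 131

131


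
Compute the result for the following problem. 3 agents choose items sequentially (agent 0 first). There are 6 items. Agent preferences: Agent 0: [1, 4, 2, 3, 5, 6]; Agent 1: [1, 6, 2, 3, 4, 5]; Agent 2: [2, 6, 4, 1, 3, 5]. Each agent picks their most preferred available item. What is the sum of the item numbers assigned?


Step 1: Agent 0 picks item 1
Step 2: Agent 1 picks item 6
Step 3: Agent 2 picks item 2
Step 4: Sum = 1 + 6 + 2 = 9

9


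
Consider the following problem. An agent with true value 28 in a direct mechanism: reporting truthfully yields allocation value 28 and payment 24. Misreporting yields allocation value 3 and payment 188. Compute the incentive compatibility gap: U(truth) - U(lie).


Step 1: U(truth) = value - payment = 28 - 24 = 4
Step 2: U(lie) = allocation - payment = 3 - 188 = -185
Step 3: IC gap = 4 - (-185) = 189

189


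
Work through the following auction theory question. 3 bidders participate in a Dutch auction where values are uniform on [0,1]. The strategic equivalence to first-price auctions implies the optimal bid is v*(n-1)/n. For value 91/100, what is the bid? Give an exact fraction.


Step 1: Dutch auctions are strategically equivalent to first-price auctions
Step 2: The equilibrium bid is b(v) = v*(n-1)/n
Step 3: b = 91/100 * 2/3
Step 4: b = 91/150

91/150


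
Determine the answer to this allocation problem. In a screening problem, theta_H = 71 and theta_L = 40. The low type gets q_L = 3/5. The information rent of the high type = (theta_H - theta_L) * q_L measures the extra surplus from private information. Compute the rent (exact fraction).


Step 1: theta_H - theta_L = 71 - 40 = 31
Step 2: Information rent = (theta_H - theta_L) * q_L
Step 3: = 31 * 3/5
Step 4: = 93/5

93/5


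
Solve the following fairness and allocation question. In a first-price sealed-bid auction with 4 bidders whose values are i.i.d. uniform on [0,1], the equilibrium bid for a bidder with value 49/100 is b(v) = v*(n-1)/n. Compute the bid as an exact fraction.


Step 1: The symmetric BNE bidding function is b(v) = v * (n-1) / n
Step 2: Substitute v = 49/100 and n = 4
Step 3: b = 49/100 * 3/4
Step 4: b = 147/400

147/400


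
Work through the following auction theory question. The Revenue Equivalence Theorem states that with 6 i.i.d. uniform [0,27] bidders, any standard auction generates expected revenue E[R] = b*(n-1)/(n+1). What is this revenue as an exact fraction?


Step 1: By Revenue Equivalence, expected revenue = b*(n-1)/(n+1)
Step 2: Substituting n = 6, b = 27
Step 3: Revenue = 27*(6-1)/(6+1) = 27*5/7
Step 4: Revenue = 135/7

135/7


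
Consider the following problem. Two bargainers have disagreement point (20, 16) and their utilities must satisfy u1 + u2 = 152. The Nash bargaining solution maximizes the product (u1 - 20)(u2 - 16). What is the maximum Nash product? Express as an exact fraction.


Step 1: The Nash solution splits surplus symmetrically above the disagreement point
Step 2: u1 = (total + d1 - d2)/2 = (152 + 20 - 16)/2 = 78
Step 3: u2 = (total - d1 + d2)/2 = (152 - 20 + 16)/2 = 74
Step 4: Nash product = (78 - 20) * (74 - 16)
Step 5: = 58 * 58 = 3364

3364


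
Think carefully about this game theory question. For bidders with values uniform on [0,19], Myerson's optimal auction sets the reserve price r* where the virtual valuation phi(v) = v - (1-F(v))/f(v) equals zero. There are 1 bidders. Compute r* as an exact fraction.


Step 1: For U[0,19], F(v) = v/19 and f(v) = 1/19
Step 2: phi(v) = v - (1 - v/19)/(1/19) = v - (19 - v) = 2v - 19
Step 3: Set phi(r*) = 0: 2r* - 19 = 0
Step 4: r* = 19/2 (the number of bidders n = 1 does not enter)

19/2


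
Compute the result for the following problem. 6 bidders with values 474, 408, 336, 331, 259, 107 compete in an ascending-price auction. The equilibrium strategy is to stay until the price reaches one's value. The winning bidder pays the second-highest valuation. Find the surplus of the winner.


Step 1: Identify the highest value: 474
Step 2: Identify the second-highest value: 408
Step 3: The final price = second-highest value = 408
Step 4: Surplus = 474 - 408 = 66

66


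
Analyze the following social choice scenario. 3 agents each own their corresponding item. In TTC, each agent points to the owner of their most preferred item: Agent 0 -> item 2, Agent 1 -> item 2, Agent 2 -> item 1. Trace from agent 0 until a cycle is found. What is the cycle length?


Step 1: Trace the pointer graph from agent 0: 0 -> 2 -> 1 -> 2
Step 2: A cycle is detected when we revisit agent 2
Step 3: The cycle is: 2 -> 1 -> 2
Step 4: Cycle length = 2

2


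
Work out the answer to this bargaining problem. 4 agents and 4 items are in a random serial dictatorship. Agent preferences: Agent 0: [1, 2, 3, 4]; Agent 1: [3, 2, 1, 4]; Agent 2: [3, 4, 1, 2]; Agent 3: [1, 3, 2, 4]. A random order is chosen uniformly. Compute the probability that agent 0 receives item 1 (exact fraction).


Step 1: Agent 0 wants item 1
Step 2: There are 24 possible orderings of agents
Step 3: In 12 orderings, agent 0 gets item 1
Step 4: Probability = 12/24 = 1/2

1/2


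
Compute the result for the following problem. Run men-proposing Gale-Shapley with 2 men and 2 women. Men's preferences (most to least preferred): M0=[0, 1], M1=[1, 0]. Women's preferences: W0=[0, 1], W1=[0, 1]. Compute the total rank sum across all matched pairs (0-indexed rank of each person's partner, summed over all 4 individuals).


Step 1: Run Gale-Shapley (men propose, women hold best offer):
  M0 proposes to W0; she accepts
  M1 proposes to W1; she accepts
Step 2: Final matching: W0-M0, W1-M1
Step 3: 0-indexed ranks (man's rank of his match, then woman's): 0 + 0 + 0 + 1
Step 4: Total rank sum = 1

1


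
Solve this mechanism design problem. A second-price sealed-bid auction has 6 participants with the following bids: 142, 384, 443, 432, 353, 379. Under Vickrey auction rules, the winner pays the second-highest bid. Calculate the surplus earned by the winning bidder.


Step 1: Sort bids in descending order: 443, 432, 384, 379, 353, 142
Step 2: The winning bid is the highest: 443
Step 3: The payment equals the second-highest bid: 432
Step 4: Surplus = winner's bid - payment = 443 - 432 = 11

11


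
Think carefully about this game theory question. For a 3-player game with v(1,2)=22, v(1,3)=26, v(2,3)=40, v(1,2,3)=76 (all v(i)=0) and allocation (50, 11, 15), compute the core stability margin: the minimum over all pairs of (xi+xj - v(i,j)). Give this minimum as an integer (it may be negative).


Step 1: Slack for coalition (1,2): x1+x2 - v12 = 61 - 22 = 39
Step 2: Slack for coalition (1,3): x1+x3 - v13 = 65 - 26 = 39
Step 3: Slack for coalition (2,3): x2+x3 - v23 = 26 - 40 = -14
Step 4: Minimum slack = min(39, 39, -14) = -14, attained by (2,3); coalition (2,3) can block (slack < 0), so the allocation is not in the core

-14


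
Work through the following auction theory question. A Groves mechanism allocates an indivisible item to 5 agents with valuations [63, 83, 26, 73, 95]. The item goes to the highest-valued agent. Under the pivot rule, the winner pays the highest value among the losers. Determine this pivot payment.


Step 1: The efficient winner is agent 4 with value 95
Step 2: Other agents' values: [63, 83, 26, 73]
Step 3: Pivot payment = max(others) = 83
Step 4: The winner pays 83

83


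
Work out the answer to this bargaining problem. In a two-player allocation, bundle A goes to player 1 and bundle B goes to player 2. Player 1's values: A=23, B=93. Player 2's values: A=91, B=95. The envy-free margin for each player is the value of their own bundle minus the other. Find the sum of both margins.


Step 1: Player 1's margin = v1(A) - v1(B) = 23 - 93 = -70
Step 2: Player 2's margin = v2(B) - v2(A) = 95 - 91 = 4
Step 3: Total margin = -70 + 4 = -66

-66


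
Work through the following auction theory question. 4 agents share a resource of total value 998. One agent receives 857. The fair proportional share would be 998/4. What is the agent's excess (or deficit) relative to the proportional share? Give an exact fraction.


Step 1: Proportional share = 998/4 = 499/2
Step 2: Agent's actual allocation = 857
Step 3: Excess = 857 - 499/2 = 1215/2

1215/2


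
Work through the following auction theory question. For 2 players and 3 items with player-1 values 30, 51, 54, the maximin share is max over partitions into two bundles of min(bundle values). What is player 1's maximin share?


Step 1: Item values = 30, 51, 54
Step 2: Enumerate all 2-bundle partitions and take the smaller bundle:
  Partition 1: {30} vs {51,54} -> bundles 30, 105; min = 30
  Partition 2: {51} vs {30,54} -> bundles 51, 84; min = 51
  Partition 3: {54} vs {30,51} -> bundles 54, 81; min = 54
Step 3: MMS = max(30, 51, 54) = 54

54


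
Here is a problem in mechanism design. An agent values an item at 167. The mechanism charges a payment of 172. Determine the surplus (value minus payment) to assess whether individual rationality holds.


Step 1: Surplus = value - payment = 167 - 172 = -5
Step 2: IR is violated (surplus < 0)

-5


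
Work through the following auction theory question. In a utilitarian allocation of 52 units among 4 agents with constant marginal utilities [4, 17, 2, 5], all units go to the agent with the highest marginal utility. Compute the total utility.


Step 1: The marginal utilities are [4, 17, 2, 5]
Step 2: The highest marginal utility is 17
Step 3: All 52 units go to that agent
Step 4: Total utility = 17 * 52 = 884

884


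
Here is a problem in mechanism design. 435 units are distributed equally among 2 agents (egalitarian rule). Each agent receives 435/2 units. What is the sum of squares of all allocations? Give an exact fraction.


Step 1: Each agent's share = 435/2
Step 2: Square of each share = (435/2)^2 = 189225/4
Step 3: Sum of squares = 2 * 189225/4 = 189225/2

189225/2


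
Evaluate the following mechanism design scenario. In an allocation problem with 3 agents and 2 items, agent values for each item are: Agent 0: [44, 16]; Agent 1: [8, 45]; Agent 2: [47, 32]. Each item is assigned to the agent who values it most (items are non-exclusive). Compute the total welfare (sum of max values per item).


Step 1: For each item, find the maximum value among all agents.
Step 2: Item 0 -> Agent 2 (value 47)
Step 3: Item 1 -> Agent 1 (value 45)
Step 4: Total welfare = 47 + 45 = 92

92


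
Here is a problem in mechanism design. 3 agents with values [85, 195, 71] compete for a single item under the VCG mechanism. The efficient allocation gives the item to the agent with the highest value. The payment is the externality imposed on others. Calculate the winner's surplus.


Step 1: The winner is the agent with the highest value: agent 1 with value 195
Step 2: Values of other agents: [85, 71]
Step 3: VCG payment = max of others' values = 85
Step 4: Surplus = 195 - 85 = 110

110


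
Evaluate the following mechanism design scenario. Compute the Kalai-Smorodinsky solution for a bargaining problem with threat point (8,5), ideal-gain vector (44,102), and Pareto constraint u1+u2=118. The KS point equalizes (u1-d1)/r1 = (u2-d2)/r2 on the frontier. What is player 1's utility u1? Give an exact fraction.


Step 1: At the KS point, (u1-d1)/r1 = (u2-d2)/r2 = t and u1+u2 = 118
Step 2: u1 = d1 + r1*t and u2 = d2 + r2*t, so (d1 + r1*t) + (d2 + r2*t) = 118
Step 3: t = (118 - 8 - 5)/(44 + 102) = 105/146
Step 4: u1 = d1 + r1*t = 8 + 44 * 105/146 = 2894/73
Step 5: (Check: u2 = d2 + r2*t = 5720/73; u1+u2 = 2894/73 + 5720/73 = 118, on the frontier.)

2894/73


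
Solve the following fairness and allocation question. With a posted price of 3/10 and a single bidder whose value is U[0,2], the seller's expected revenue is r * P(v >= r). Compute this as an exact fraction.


Step 1: Posted price r = 3/10, value support [0,2]
Step 2: P(v >= r) = (2 - 3/10)/2 = 17/20
Step 3: Expected revenue = r * P(v >= r) = 3/10 * 17/20
Step 4: Revenue = 51/200

51/200


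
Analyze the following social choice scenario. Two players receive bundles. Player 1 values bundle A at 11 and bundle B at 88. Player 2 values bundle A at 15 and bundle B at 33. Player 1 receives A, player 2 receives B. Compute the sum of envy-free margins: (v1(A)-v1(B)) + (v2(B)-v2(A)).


Step 1: Player 1's margin = v1(A) - v1(B) = 11 - 88 = -77
Step 2: Player 2's margin = v2(B) - v2(A) = 33 - 15 = 18
Step 3: Total margin = -77 + 18 = -59

-59


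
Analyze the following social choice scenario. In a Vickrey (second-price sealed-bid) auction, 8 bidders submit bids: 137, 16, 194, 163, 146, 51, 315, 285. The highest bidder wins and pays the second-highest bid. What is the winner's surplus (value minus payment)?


Step 1: Sort bids in descending order: 315, 285, 194, 163, 146, 137, 51, 16
Step 2: The winning bid is the highest: 315
Step 3: The payment equals the second-highest bid: 285
Step 4: Surplus = winner's bid - payment = 315 - 285 = 30

30


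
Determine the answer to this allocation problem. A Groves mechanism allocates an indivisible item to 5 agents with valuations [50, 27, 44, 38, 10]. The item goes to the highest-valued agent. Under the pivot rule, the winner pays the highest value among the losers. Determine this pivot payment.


Step 1: The efficient winner is agent 0 with value 50
Step 2: Other agents' values: [27, 44, 38, 10]
Step 3: Pivot payment = max(others) = 44
Step 4: The winner pays 44

44


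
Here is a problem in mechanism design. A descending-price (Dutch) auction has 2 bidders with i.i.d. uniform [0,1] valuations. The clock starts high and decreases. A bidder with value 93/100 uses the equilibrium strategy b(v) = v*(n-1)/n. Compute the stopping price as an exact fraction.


Step 1: Dutch auctions are strategically equivalent to first-price auctions
Step 2: The equilibrium bid is b(v) = v*(n-1)/n
Step 3: b = 93/100 * 1/2
Step 4: b = 93/200

93/200


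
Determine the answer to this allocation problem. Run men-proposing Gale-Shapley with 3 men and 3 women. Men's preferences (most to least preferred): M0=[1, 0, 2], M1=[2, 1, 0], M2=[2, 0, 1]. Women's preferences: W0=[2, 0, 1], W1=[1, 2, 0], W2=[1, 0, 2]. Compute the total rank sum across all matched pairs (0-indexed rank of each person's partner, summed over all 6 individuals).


Step 1: Run Gale-Shapley (men propose, women hold best offer):
  M0 proposes to W1; she accepts
  M1 proposes to W2; she accepts
  M2 proposes to W2; rejected
  M2 proposes to W0; she accepts
Step 2: Final matching: W0-M2, W1-M0, W2-M1
Step 3: 0-indexed ranks (man's rank of his match, then woman's): 1 + 0 + 0 + 2 + 0 + 0
Step 4: Total rank sum = 3

3


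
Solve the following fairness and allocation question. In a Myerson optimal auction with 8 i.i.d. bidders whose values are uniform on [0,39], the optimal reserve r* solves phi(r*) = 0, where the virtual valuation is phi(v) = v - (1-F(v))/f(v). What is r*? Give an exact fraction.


Step 1: For U[0,39], F(v) = v/39 and f(v) = 1/39
Step 2: phi(v) = v - (1 - v/39)/(1/39) = v - (39 - v) = 2v - 39
Step 3: Set phi(r*) = 0: 2r* - 39 = 0
Step 4: r* = 39/2 (the number of bidders n = 8 does not enter)

39/2


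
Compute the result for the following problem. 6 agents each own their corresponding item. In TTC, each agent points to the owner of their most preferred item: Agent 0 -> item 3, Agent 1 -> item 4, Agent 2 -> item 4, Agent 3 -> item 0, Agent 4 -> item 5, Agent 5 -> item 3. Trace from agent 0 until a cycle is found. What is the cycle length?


Step 1: Trace the pointer graph from agent 0: 0 -> 3 -> 0
Step 2: A cycle is detected when we revisit agent 0
Step 3: The cycle is: 0 -> 3 -> 0
Step 4: Cycle length = 2

2


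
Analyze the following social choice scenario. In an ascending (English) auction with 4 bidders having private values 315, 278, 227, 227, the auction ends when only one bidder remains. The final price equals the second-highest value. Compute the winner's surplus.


Step 1: Identify the highest value: 315
Step 2: Identify the second-highest value: 278
Step 3: The final price = second-highest value = 278
Step 4: Surplus = 315 - 278 = 37

37


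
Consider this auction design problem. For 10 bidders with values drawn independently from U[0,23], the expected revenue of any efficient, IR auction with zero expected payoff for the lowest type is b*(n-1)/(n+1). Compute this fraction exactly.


Step 1: By Revenue Equivalence, expected revenue = b*(n-1)/(n+1)
Step 2: Substituting n = 10, b = 23
Step 3: Revenue = 23*(10-1)/(10+1) = 23*9/11
Step 4: Revenue = 207/11

207/11


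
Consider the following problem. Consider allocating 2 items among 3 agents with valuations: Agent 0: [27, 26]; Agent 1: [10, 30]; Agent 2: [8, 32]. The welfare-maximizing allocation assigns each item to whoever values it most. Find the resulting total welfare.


Step 1: For each item, find the maximum value among all agents.
Step 2: Item 0 -> Agent 0 (value 27)
Step 3: Item 1 -> Agent 2 (value 32)
Step 4: Total welfare = 27 + 32 = 59

59


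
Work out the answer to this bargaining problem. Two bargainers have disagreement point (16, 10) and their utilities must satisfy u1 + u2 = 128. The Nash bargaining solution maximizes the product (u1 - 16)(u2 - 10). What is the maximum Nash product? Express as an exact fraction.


Step 1: The Nash solution splits surplus symmetrically above the disagreement point
Step 2: u1 = (total + d1 - d2)/2 = (128 + 16 - 10)/2 = 67
Step 3: u2 = (total - d1 + d2)/2 = (128 - 16 + 10)/2 = 61
Step 4: Nash product = (67 - 16) * (61 - 10)
Step 5: = 51 * 51 = 2601

2601


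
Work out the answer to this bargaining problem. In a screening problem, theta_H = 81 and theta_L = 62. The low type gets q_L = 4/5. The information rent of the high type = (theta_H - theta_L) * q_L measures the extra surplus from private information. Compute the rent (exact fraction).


Step 1: theta_H - theta_L = 81 - 62 = 19
Step 2: Information rent = (theta_H - theta_L) * q_L
Step 3: = 19 * 4/5
Step 4: = 76/5

76/5


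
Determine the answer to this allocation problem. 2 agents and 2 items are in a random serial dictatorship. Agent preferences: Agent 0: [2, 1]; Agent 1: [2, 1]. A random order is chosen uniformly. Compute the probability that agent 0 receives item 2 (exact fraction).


Step 1: Agent 0 wants item 2
Step 2: There are 2 possible orderings of agents
Step 3: In 1 orderings, agent 0 gets item 2
Step 4: Probability = 1/2

1/2


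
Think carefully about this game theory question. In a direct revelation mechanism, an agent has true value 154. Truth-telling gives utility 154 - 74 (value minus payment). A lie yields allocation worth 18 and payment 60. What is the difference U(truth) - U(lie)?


Step 1: U(truth) = value - payment = 154 - 74 = 80
Step 2: U(lie) = allocation - payment = 18 - 60 = -42
Step 3: IC gap = 80 - (-42) = 122

122


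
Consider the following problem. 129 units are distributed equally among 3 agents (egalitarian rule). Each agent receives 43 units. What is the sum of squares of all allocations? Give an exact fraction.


Step 1: Each agent's share = 129/3 = 43
Step 2: Square of each share = (43)^2 = 1849
Step 3: Sum of squares = 3 * 1849 = 5547

5547


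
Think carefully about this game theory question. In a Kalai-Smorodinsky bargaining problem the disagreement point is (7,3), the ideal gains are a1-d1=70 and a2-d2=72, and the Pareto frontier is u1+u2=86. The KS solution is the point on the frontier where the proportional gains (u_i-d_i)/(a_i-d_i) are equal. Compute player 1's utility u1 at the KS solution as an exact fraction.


Step 1: At the KS point, (u1-d1)/r1 = (u2-d2)/r2 = t and u1+u2 = 86
Step 2: u1 = d1 + r1*t and u2 = d2 + r2*t, so (d1 + r1*t) + (d2 + r2*t) = 86
Step 3: t = (86 - 7 - 3)/(70 + 72) = 76/142 = 38/71
Step 4: u1 = d1 + r1*t = 7 + 70 * 38/71 = 3157/71
Step 5: (Check: u2 = d2 + r2*t = 2949/71; u1+u2 = 3157/71 + 2949/71 = 86, on the frontier.)

3157/71


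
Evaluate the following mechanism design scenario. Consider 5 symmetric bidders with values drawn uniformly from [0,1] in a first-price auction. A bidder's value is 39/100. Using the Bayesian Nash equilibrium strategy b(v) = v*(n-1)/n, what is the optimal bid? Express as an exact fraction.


Step 1: The symmetric BNE bidding function is b(v) = v * (n-1) / n
Step 2: Substitute v = 39/100 and n = 5
Step 3: b = 39/100 * 4/5
Step 4: b = 39/125

39/125


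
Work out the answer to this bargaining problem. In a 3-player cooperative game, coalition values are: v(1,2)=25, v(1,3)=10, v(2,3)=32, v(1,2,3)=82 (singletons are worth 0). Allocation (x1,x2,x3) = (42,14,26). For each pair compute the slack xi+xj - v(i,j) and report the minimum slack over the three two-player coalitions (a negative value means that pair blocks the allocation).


Step 1: Slack for coalition (1,2): x1+x2 - v12 = 56 - 25 = 31
Step 2: Slack for coalition (1,3): x1+x3 - v13 = 68 - 10 = 58
Step 3: Slack for coalition (2,3): x2+x3 - v23 = 40 - 32 = 8
Step 4: Minimum slack = min(31, 58, 8) = 8, attained by (2,3); no pair can gain by deviating, so the allocation is in the core

8


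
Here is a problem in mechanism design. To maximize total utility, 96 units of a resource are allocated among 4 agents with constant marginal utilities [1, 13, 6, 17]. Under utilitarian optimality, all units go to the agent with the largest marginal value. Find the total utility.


Step 1: The marginal utilities are [1, 13, 6, 17]
Step 2: The highest marginal utility is 17
Step 3: All 96 units go to that agent
Step 4: Total utility = 17 * 96 = 1632

1632


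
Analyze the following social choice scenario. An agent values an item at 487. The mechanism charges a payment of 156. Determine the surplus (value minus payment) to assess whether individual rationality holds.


Step 1: Surplus = value - payment = 487 - 156 = 331
Step 2: IR is satisfied (surplus >= 0)

331


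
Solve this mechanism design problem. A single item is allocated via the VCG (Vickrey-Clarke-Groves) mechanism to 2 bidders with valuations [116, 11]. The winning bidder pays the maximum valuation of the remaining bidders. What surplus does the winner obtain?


Step 1: The winner is the agent with the highest value: agent 0 with value 116
Step 2: Values of other agents: [11]
Step 3: VCG payment = max of others' values = 11
Step 4: Surplus = 116 - 11 = 105

105


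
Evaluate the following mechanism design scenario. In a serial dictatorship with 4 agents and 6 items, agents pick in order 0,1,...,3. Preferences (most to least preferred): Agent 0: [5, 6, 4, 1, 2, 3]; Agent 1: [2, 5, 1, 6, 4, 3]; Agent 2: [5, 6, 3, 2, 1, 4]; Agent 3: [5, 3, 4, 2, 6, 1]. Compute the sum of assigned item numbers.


Step 1: Agent 0 picks item 5
Step 2: Agent 1 picks item 2
Step 3: Agent 2 picks item 6
Step 4: Agent 3 picks item 3
Step 5: Sum = 5 + 2 + 6 + 3 = 16

16


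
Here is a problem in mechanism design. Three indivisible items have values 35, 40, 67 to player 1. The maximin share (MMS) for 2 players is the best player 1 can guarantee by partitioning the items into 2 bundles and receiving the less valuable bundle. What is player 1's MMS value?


Step 1: Item values = 35, 40, 67
Step 2: Enumerate all 2-bundle partitions and take the smaller bundle:
  Partition 1: {35} vs {40,67} -> bundles 35, 107; min = 35
  Partition 2: {40} vs {35,67} -> bundles 40, 102; min = 40
  Partition 3: {67} vs {35,40} -> bundles 67, 75; min = 67
Step 3: MMS = max(35, 40, 67) = 67

67


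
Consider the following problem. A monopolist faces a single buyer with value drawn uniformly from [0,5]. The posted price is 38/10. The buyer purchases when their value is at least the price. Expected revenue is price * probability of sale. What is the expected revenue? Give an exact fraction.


Step 1: Posted price r = 19/5, value support [0,5]
Step 2: P(v >= r) = (5 - 19/5)/5 = 6/25
Step 3: Expected revenue = r * P(v >= r) = 19/5 * 6/25
Step 4: Revenue = 114/125

114/125


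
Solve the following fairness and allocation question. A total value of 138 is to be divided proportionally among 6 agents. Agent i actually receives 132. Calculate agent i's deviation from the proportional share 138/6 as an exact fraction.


Step 1: Proportional share = 138/6 = 23
Step 2: Agent's actual allocation = 132
Step 3: Excess = 132 - 23 = 109

109


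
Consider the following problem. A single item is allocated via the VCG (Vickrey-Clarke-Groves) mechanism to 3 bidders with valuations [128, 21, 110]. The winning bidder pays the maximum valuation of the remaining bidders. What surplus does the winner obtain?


Step 1: The winner is the agent with the highest value: agent 0 with value 128
Step 2: Values of other agents: [21, 110]
Step 3: VCG payment = max of others' values = 110
Step 4: Surplus = 128 - 110 = 18

18


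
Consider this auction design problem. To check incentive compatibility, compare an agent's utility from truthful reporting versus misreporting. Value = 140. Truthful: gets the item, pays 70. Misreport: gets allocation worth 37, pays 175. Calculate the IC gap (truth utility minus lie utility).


Step 1: U(truth) = value - payment = 140 - 70 = 70
Step 2: U(lie) = allocation - payment = 37 - 175 = -138
Step 3: IC gap = 70 - (-138) = 208

208


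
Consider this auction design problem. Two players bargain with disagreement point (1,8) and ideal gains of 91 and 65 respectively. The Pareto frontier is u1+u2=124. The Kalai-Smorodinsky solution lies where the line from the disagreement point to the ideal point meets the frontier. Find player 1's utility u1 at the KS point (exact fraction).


Step 1: At the KS point, (u1-d1)/r1 = (u2-d2)/r2 = t and u1+u2 = 124
Step 2: u1 = d1 + r1*t and u2 = d2 + r2*t, so (d1 + r1*t) + (d2 + r2*t) = 124
Step 3: t = (124 - 1 - 8)/(91 + 65) = 115/156
Step 4: u1 = d1 + r1*t = 1 + 91 * 115/156 = 817/12
Step 5: (Check: u2 = d2 + r2*t = 671/12; u1+u2 = 817/12 + 671/12 = 124, on the frontier.)

817/12


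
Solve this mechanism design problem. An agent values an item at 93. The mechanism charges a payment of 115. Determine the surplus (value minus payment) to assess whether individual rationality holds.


Step 1: Surplus = value - payment = 93 - 115 = -22
Step 2: IR is violated (surplus < 0)

-22


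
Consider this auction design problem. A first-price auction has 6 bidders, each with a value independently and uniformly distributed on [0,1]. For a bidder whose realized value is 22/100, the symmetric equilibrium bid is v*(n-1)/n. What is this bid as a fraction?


Step 1: The symmetric BNE bidding function is b(v) = v * (n-1) / n
Step 2: Substitute v = 11/50 and n = 6
Step 3: b = 11/50 * 5/6
Step 4: b = 11/60

11/60


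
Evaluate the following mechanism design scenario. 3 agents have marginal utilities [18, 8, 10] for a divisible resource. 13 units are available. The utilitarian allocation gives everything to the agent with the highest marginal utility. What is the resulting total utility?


Step 1: The marginal utilities are [18, 8, 10]
Step 2: The highest marginal utility is 18
Step 3: All 13 units go to that agent
Step 4: Total utility = 18 * 13 = 234

234


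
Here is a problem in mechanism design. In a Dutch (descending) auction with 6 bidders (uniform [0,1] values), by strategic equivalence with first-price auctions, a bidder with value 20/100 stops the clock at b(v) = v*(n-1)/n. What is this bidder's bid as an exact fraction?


Step 1: Dutch auctions are strategically equivalent to first-price auctions
Step 2: The equilibrium bid is b(v) = v*(n-1)/n
Step 3: b = 1/5 * 5/6
Step 4: b = 1/6

1/6


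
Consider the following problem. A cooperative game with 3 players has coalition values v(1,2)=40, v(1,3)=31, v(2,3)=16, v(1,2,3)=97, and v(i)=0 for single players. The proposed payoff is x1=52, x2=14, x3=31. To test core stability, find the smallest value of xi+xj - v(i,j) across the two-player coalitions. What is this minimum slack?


Step 1: Slack for coalition (1,2): x1+x2 - v12 = 66 - 40 = 26
Step 2: Slack for coalition (1,3): x1+x3 - v13 = 83 - 31 = 52
Step 3: Slack for coalition (2,3): x2+x3 - v23 = 45 - 16 = 29
Step 4: Minimum slack = min(26, 52, 29) = 26, attained by (1,2); no pair can gain by deviating, so the allocation is in the core

26


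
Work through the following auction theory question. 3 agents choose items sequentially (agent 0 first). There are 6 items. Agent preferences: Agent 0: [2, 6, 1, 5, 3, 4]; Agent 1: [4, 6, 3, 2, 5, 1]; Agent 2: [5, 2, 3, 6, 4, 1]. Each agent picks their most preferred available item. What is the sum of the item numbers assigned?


Step 1: Agent 0 picks item 2
Step 2: Agent 1 picks item 4
Step 3: Agent 2 picks item 5
Step 4: Sum = 2 + 4 + 5 = 11

11


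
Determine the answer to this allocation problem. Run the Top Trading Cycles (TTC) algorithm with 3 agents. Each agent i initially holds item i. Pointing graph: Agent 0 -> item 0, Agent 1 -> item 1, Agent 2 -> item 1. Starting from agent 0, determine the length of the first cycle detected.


Step 1: Trace the pointer graph from agent 0: 0 -> 0
Step 2: A cycle is detected when we revisit agent 0
Step 3: The cycle is: 0 -> 0
Step 4: Cycle length = 1

1


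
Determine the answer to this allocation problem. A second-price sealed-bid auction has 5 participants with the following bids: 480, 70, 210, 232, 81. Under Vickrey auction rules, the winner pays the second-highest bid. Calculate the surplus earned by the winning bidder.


Step 1: Sort bids in descending order: 480, 232, 210, 81, 70
Step 2: The winning bid is the highest: 480
Step 3: The payment equals the second-highest bid: 232
Step 4: Surplus = winner's bid - payment = 480 - 232 = 248

248


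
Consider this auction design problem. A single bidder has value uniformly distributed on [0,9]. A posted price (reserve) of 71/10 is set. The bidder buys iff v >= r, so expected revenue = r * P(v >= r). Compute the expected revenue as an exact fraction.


Step 1: Posted price r = 71/10, value support [0,9]
Step 2: P(v >= r) = (9 - 71/10)/9 = 19/90
Step 3: Expected revenue = r * P(v >= r) = 71/10 * 19/90
Step 4: Revenue = 1349/900

1349/900
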